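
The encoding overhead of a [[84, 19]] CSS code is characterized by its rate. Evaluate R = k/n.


Code rate R = k/n
= 19/84
= 0.2262

0.2262


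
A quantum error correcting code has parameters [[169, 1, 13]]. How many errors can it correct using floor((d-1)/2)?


Code parameters: [[169, 1, 13]], distance d = 13.
Number of correctable errors = floor((d-1)/2)
= floor((13 - 1)/2)
= floor(12/2)
= 6

6


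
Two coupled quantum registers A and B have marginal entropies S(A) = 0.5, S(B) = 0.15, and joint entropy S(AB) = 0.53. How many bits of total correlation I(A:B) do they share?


I(A:B) = S(A) + S(B) - S(AB)
= 0.5 + 0.15 - 0.53
= 0.1200

0.1200


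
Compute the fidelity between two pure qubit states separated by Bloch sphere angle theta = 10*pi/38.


For states separated by angle theta on Bloch sphere:
F = cos^2(theta/2)
theta = 10*pi/38 = 0.8267
theta/2 = 0.4134
cos(theta/2) = 0.9158
F = 0.8386

0.8386


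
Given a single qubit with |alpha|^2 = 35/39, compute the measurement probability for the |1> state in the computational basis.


|alpha|^2 = 35/39 = 0.8974
|beta|^2 = 1 - 35/39 = 4/39 = 0.1026
P(|1>) = |beta|^2 = 0.1026

0.1026


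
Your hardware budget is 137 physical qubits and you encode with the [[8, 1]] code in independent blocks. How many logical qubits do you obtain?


Each code block uses 8 physical qubits for 1 logical qubit(s).
Number of complete blocks = floor(137 / 8) = 17
Logical qubits = 17 * 1
= 17

17


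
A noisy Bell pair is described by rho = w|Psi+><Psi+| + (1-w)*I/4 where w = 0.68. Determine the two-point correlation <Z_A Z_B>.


|Psi+> = (|01> + |10>)/sqrt(2)
For the pure Bell state, <Z_A Z_B> = -1 (Bell-state Pauli correlator).
The maximally-mixed part I/4 has tr(I/4 * P tensor P) = 0 for any traceless Pauli P.
So <Z_A Z_B>_rho = w * (-1) + (1 - w) * 0
= 0.68 * (-1)
= -0.6800

-0.6800


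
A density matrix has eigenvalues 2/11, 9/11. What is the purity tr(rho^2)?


tr(rho^2) = sum of eigenvalues squared
= (2/11)^2 + (9/11)^2
= (4 + 81) / 121
= 85/121
= 0.7025

0.7025


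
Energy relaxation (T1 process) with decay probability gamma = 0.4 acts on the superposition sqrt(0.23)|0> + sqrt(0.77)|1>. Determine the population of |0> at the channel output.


For amplitude damping with parameter gamma on state sqrt(a)|0> + sqrt(b)|1>:
alpha^2 = 0.23, beta^2 = 0.77
P(|0>) = alpha^2 + gamma * beta^2
= 0.23 + 0.4 * 0.77
= 0.23 + 0.3080
= 0.5380

0.5380


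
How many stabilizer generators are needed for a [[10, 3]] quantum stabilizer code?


For an [[n,k]] stabilizer code:
Number of stabilizer generators = n - k
= 10 - 3
= 7

7


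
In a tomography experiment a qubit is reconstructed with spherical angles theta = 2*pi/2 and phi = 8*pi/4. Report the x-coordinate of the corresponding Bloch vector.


theta = 3.1416, phi = 6.2832
r_x = sin(theta)*cos(phi) = 0.0000 * 1.0000
r_x = 0.0000

0.0000


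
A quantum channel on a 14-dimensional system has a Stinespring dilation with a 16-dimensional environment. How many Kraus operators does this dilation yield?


Tracing out the environment in an orthonormal basis {|i>_E} gives Kraus operators K_i = <i|_E U |0>_E.
Number of Kraus operators = dim(H_env) = d_env
= 16

16


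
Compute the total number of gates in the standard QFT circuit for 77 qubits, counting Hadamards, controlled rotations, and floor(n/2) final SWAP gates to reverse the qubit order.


Hadamard gates: 77
Controlled rotations: n*(n-1)/2 = 77*76/2 = 2926
SWAP gates: floor(n/2) = floor(77/2) = 38
Total = 77 + 2926 + 38
= 3041

3041


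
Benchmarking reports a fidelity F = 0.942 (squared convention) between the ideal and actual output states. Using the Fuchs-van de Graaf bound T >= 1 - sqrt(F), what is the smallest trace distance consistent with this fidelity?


Fuchs-van de Graaf (squared-fidelity convention): 1 - sqrt(F) <= T <= sqrt(1 - F).
Lower bound: T >= 1 - sqrt(F)
sqrt(F) = sqrt(0.942) = 0.9706
T >= 1 - 0.9706
T >= 0.0294

0.0294


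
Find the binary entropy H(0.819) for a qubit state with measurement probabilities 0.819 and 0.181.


S = -p*log2(p) - (1-p)*log2(1-p)
p = 0.8190, 1-p = 0.1810
= -0.8190 * log2(0.8190) - 0.1810 * log2(0.1810)
= -(-0.2359) - (-0.4463)
= 0.6823

0.6823


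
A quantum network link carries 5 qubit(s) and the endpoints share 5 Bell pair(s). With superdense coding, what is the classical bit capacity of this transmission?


Superdense coding allows 2 classical bits per shared entangled pair.
5 pair(s) -> 2 * 5 = 10 classical bits

10


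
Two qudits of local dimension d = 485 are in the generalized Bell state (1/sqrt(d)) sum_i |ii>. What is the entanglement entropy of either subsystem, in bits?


For a maximally entangled state in d x d:
S = log2(d) = log2(485)
= 8.9218

8.9218


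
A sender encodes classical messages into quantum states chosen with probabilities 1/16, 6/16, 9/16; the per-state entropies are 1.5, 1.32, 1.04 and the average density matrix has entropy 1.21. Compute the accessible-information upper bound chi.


chi = S(rho) - sum_i p_i * S(rho_i)
Weighted entropy = 1/16 * 1.5 + 6/16 * 1.32 + 9/16 * 1.04
= 1.1738
chi = 1.21 - 1.1738
= 0.0362

0.0362


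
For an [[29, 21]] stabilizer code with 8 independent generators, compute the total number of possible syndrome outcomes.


Each stabilizer generator gives a binary (+1 or -1) measurement outcome.
With 8 independent generators:
Total syndromes = 2^8
= 256

256


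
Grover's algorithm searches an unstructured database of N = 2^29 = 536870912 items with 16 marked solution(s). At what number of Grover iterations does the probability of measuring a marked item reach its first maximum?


After j Grover iterations the success probability is P(j) = sin^2((2j+1)*theta), where sin(theta) = sqrt(k/N).
N = 2^29 = 536870912, k = 16
sin(theta) = sqrt(k/N) = 0.0001726334915
theta = arcsin(sqrt(k/N)) = 0.0001726334924 rad
P(j) reaches its first maximum when (2j+1)*theta is as close as possible to pi/2, i.e. j = round(pi/(4*theta) - 1/2).
pi/(4*theta) - 1/2 = 4549.0121
(For comparison, the common estimate pi/4 * sqrt(N/k) = 4549.5121; the exact maximiser is used here.)
Optimal iterations = 4549

4549


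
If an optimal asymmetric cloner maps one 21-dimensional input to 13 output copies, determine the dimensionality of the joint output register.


Output space = H^(tensor 13) where dim(H) = 21
dim = 21^13
= 441 (after 2 factors)
= 9261 (after 3 factors)
= 194481 (after 4 factors)
= 4084101 (after 5 factors)
= 85766121 (after 6 factors)
= 1801088541 (after 7 factors)
= 37822859361 (after 8 factors)
= 794280046581 (after 9 factors)
= 16679880978201 (after 10 factors)
= 350277500542221 (after 11 factors)
= 7355827511386641 (after 12 factors)
= 154472377739119461 (after 13 factors)
= 154472377739119461

154472377739119461


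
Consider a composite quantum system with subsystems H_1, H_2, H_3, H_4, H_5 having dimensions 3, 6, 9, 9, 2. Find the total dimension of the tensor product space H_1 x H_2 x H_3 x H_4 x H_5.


dim(H_1 x H_2 x H_3 x H_4 x H_5) = 3 * 6 * 9 * 9 * 2
= 18 * 9 * 9 * 2
= 162 * 9 * 2
= 1458 * 2
= 2916

2916


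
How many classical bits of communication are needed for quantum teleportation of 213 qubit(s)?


Quantum teleportation requires 2 classical bits per qubit teleported.
213 qubit(s) -> 2 * 213 = 426 classical bits

426


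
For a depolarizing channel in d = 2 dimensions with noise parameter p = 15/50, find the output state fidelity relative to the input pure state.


F = (1-p) + p/d
= (1 - 0.3000) + 0.3000/2
= 0.7000 + 0.1500
= 0.8500

0.8500


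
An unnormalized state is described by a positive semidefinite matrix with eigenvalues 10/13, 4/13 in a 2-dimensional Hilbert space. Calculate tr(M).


tr(M) = sum of eigenvalues
= 10/13 + 4/13
= 14/13
= 1.0769

1.0769


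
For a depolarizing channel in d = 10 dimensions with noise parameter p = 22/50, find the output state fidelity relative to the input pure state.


F = (1-p) + p/d
= (1 - 0.4400) + 0.4400/10
= 0.5600 + 0.0440
= 0.6040

0.6040


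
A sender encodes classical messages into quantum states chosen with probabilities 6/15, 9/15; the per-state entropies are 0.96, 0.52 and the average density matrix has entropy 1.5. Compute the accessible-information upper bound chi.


chi = S(rho) - sum_i p_i * S(rho_i)
Weighted entropy = 6/15 * 0.96 + 9/15 * 0.52
= 0.6960
chi = 1.5 - 0.6960
= 0.8040

0.8040


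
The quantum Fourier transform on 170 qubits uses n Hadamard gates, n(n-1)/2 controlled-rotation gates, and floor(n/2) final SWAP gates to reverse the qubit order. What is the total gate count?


Hadamard gates: 170
Controlled rotations: n*(n-1)/2 = 170*169/2 = 14365
SWAP gates: floor(n/2) = floor(170/2) = 85
Total = 170 + 14365 + 85
= 14620

14620


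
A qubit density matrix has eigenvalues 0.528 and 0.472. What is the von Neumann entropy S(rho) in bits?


S = -p*log2(p) - (1-p)*log2(1-p)
p = 0.5280, 1-p = 0.4720
= -0.5280 * log2(0.5280) - 0.4720 * log2(0.4720)
= -(-0.4865) - (-0.5112)
= 0.9977

0.9977


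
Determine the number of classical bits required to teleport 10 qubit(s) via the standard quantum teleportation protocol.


Quantum teleportation requires 2 classical bits per qubit teleported.
10 qubit(s) -> 2 * 10 = 20 classical bits

20


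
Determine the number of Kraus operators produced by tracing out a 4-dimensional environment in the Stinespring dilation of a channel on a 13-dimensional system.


Tracing out the environment in an orthonormal basis {|i>_E} gives Kraus operators K_i = <i|_E U |0>_E.
Number of Kraus operators = dim(H_env) = d_env
= 4

4


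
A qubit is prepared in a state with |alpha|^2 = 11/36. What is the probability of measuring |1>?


|alpha|^2 = 11/36 = 0.3056
|beta|^2 = 1 - 11/36 = 25/36 = 0.6944
P(|1>) = |beta|^2 = 0.6944

0.6944


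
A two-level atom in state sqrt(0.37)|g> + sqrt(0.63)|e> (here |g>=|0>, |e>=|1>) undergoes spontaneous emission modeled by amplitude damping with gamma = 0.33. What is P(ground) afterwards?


For amplitude damping with parameter gamma on state sqrt(a)|0> + sqrt(b)|1>:
alpha^2 = 0.37, beta^2 = 0.63
P(|0>) = alpha^2 + gamma * beta^2
= 0.37 + 0.33 * 0.63
= 0.37 + 0.2079
= 0.5779

0.5779


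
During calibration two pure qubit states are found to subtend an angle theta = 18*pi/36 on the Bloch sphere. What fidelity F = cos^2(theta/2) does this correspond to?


For states separated by angle theta on Bloch sphere:
F = cos^2(theta/2)
theta = 18*pi/36 = 1.5708
theta/2 = 0.7854
cos(theta/2) = 0.7071
F = 0.5000

0.5000


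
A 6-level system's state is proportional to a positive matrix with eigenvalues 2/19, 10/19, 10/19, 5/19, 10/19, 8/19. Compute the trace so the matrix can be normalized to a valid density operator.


tr(M) = sum of eigenvalues
= 2/19 + 10/19 + 10/19 + 5/19 + 10/19 + 8/19
= 45/19
= 2.3684

2.3684


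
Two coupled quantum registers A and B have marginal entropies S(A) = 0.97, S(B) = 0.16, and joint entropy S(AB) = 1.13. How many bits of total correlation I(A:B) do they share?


I(A:B) = S(A) + S(B) - S(AB)
= 0.97 + 0.16 - 1.13
= 0.0000

0.0000


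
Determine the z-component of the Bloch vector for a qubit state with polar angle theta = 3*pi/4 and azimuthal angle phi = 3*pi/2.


theta = 2.3562, phi = 4.7124
r_z = cos(theta) = -0.7071

-0.7071


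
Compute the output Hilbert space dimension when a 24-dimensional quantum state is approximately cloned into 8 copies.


Output space = H^(tensor 8) where dim(H) = 24
dim = 24^8
= 576 (after 2 factors)
= 13824 (after 3 factors)
= 331776 (after 4 factors)
= 7962624 (after 5 factors)
= 191102976 (after 6 factors)
= 4586471424 (after 7 factors)
= 110075314176 (after 8 factors)
= 110075314176

110075314176


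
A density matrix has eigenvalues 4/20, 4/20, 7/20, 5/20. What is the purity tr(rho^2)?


tr(rho^2) = sum of eigenvalues squared
= (4/20)^2 + (4/20)^2 + (7/20)^2 + (5/20)^2
= (16 + 16 + 49 + 25) / 400
= 106/400
= 0.2650

0.2650


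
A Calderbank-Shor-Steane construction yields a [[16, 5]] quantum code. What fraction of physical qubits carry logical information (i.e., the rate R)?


Code rate R = k/n
= 5/16
= 0.3125

0.3125


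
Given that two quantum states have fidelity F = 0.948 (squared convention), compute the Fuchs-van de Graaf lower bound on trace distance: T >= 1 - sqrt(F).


Fuchs-van de Graaf (squared-fidelity convention): 1 - sqrt(F) <= T <= sqrt(1 - F).
Lower bound: T >= 1 - sqrt(F)
sqrt(F) = sqrt(0.948) = 0.9737
T >= 1 - 0.9737
T >= 0.0263

0.0263


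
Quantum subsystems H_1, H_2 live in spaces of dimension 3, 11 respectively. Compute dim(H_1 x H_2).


dim(H_1 x H_2) = 3 * 11
= 33

33


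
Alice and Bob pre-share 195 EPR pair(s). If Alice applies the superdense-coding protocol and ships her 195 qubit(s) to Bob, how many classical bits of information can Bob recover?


Superdense coding allows 2 classical bits per shared entangled pair.
195 pair(s) -> 2 * 195 = 390 classical bits

390


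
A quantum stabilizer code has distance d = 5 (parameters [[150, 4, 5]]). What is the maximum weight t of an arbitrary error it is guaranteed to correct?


Code parameters: [[150, 4, 5]], distance d = 5.
Number of correctable errors = floor((d-1)/2)
= floor((5 - 1)/2)
= floor(4/2)
= 2

2


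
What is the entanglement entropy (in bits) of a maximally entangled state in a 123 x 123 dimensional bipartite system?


For a maximally entangled state in d x d:
S = log2(d) = log2(123)
= 6.9425

6.9425


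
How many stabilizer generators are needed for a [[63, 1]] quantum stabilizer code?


For an [[n,k]] stabilizer code:
Number of stabilizer generators = n - k
= 63 - 1
= 62

62


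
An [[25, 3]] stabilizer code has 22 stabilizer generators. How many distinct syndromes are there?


Each stabilizer generator gives a binary (+1 or -1) measurement outcome.
With 22 independent generators:
Total syndromes = 2^22
= 4194304

4194304


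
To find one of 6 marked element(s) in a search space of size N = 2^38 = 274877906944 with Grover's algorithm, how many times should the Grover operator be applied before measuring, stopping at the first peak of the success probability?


After j Grover iterations the success probability is P(j) = sin^2((2j+1)*theta), where sin(theta) = sqrt(k/N).
N = 2^38 = 274877906944, k = 6
sin(theta) = sqrt(k/N) = 4.672030912e-06
theta = arcsin(sqrt(k/N)) = 4.672030912e-06 rad
P(j) reaches its first maximum when (2j+1)*theta is as close as possible to pi/2, i.e. j = round(pi/(4*theta) - 1/2).
pi/(4*theta) - 1/2 = 168105.8713
(For comparison, the common estimate pi/4 * sqrt(N/k) = 168106.3713; the exact maximiser is used here.)
Optimal iterations = 168106

168106


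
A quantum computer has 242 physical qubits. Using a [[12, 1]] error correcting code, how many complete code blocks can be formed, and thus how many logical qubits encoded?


Each code block uses 12 physical qubits for 1 logical qubit(s).
Number of complete blocks = floor(242 / 12) = 20
Logical qubits = 20 * 1
= 20

20


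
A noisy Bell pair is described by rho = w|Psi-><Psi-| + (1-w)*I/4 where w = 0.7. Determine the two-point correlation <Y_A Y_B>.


|Psi-> = (|01> - |10>)/sqrt(2)
For the pure Bell state, <Y_A Y_B> = -1 (Bell-state Pauli correlator).
The maximally-mixed part I/4 has tr(I/4 * P tensor P) = 0 for any traceless Pauli P.
So <Y_A Y_B>_rho = w * (-1) + (1 - w) * 0
= 0.7 * (-1)
= -0.7000

-0.7000


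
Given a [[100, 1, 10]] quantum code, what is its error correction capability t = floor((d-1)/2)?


Code parameters: [[100, 1, 10]], distance d = 10.
Number of correctable errors = floor((d-1)/2)
= floor((10 - 1)/2)
= floor(9/2)
= 4

4


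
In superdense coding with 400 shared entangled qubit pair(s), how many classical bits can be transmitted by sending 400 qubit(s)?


Superdense coding allows 2 classical bits per shared entangled pair.
400 pair(s) -> 2 * 400 = 800 classical bits

800


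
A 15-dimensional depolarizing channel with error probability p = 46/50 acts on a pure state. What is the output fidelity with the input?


F = (1-p) + p/d
= (1 - 0.9200) + 0.9200/15
= 0.0800 + 0.0613
= 0.1413

0.1413


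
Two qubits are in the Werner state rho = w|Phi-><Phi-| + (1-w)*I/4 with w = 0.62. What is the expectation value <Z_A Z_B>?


|Phi-> = (|00> - |11>)/sqrt(2)
For the pure Bell state, <Z_A Z_B> = +1 (Bell-state Pauli correlator).
The maximally-mixed part I/4 has tr(I/4 * P tensor P) = 0 for any traceless Pauli P.
So <Z_A Z_B>_rho = w * (+1) + (1 - w) * 0
= 0.62 * (+1)
= 0.6200

0.6200


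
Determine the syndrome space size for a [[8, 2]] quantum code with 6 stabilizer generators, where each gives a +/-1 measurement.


Each stabilizer generator gives a binary (+1 or -1) measurement outcome.
With 6 independent generators:
Total syndromes = 2^6
= 64

64


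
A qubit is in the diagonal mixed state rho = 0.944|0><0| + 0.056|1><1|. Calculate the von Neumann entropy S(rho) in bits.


S = -p*log2(p) - (1-p)*log2(1-p)
p = 0.9440, 1-p = 0.0560
= -0.9440 * log2(0.9440) - 0.0560 * log2(0.0560)
= -(-0.0785) - (-0.2329)
= 0.3114

0.3114


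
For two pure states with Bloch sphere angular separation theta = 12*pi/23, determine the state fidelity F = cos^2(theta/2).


For states separated by angle theta on Bloch sphere:
F = cos^2(theta/2)
theta = 12*pi/23 = 1.6391
theta/2 = 0.8195
cos(theta/2) = 0.6826
F = 0.4659

0.4659


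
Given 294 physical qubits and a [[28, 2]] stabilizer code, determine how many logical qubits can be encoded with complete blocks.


Each code block uses 28 physical qubits for 2 logical qubit(s).
Number of complete blocks = floor(294 / 28) = 10
Logical qubits = 10 * 2
= 20

20


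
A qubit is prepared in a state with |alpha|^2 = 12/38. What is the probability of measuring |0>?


|alpha|^2 = 12/38 = 0.3158
|beta|^2 = 1 - 12/38 = 26/38 = 0.6842
P(|0>) = |alpha|^2 = 0.3158

0.3158


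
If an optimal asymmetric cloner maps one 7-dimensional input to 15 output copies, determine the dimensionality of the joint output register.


Output space = H^(tensor 15) where dim(H) = 7
dim = 7^15
= 49 (after 2 factors)
= 343 (after 3 factors)
= 2401 (after 4 factors)
= 16807 (after 5 factors)
= 117649 (after 6 factors)
= 823543 (after 7 factors)
= 5764801 (after 8 factors)
= 40353607 (after 9 factors)
= 282475249 (after 10 factors)
= 1977326743 (after 11 factors)
= 13841287201 (after 12 factors)
= 96889010407 (after 13 factors)
= 678223072849 (after 14 factors)
= 4747561509943 (after 15 factors)
= 4747561509943

4747561509943


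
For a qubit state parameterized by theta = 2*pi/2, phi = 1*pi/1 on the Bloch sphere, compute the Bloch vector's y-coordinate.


theta = 3.1416, phi = 3.1416
r_y = sin(theta)*sin(phi) = 0.0000 * 0.0000
r_y = 0.0000

0.0000


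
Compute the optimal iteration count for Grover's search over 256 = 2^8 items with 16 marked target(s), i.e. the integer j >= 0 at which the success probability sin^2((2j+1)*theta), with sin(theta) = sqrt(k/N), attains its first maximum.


After j Grover iterations the success probability is P(j) = sin^2((2j+1)*theta), where sin(theta) = sqrt(k/N).
N = 2^8 = 256, k = 16
sin(theta) = sqrt(k/N) = 0.25
theta = arcsin(sqrt(k/N)) = 0.2526802551 rad
P(j) reaches its first maximum when (2j+1)*theta is as close as possible to pi/2, i.e. j = round(pi/(4*theta) - 1/2).
pi/(4*theta) - 1/2 = 2.6083
(For comparison, the common estimate pi/4 * sqrt(N/k) = 3.1416; the exact maximiser is used here.)
Optimal iterations = 3

3


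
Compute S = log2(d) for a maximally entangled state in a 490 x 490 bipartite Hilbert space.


For a maximally entangled state in d x d:
S = log2(d) = log2(490)
= 8.9366

8.9366


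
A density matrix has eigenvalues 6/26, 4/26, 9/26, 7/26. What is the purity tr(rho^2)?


tr(rho^2) = sum of eigenvalues squared
= (6/26)^2 + (4/26)^2 + (9/26)^2 + (7/26)^2
= (36 + 16 + 81 + 49) / 676
= 182/676
= 0.2692

0.2692


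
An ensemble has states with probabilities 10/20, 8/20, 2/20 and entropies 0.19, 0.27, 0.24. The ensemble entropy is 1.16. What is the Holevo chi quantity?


chi = S(rho) - sum_i p_i * S(rho_i)
Weighted entropy = 10/20 * 0.19 + 8/20 * 0.27 + 2/20 * 0.24
= 0.2270
chi = 1.16 - 0.2270
= 0.9330

0.9330


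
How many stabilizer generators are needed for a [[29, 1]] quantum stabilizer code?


For an [[n,k]] stabilizer code:
Number of stabilizer generators = n - k
= 29 - 1
= 28

28


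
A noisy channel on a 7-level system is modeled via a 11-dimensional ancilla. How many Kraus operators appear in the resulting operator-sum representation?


Tracing out the environment in an orthonormal basis {|i>_E} gives Kraus operators K_i = <i|_E U |0>_E.
Number of Kraus operators = dim(H_env) = d_env
= 11

11


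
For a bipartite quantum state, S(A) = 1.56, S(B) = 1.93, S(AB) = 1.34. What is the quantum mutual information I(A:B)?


I(A:B) = S(A) + S(B) - S(AB)
= 1.56 + 1.93 - 1.34
= 2.1500

2.1500


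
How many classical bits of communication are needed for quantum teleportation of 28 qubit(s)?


Quantum teleportation requires 2 classical bits per qubit teleported.
28 qubit(s) -> 2 * 28 = 56 classical bits

56


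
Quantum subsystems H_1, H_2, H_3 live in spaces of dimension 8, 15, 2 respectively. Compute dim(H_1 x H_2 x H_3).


dim(H_1 x H_2 x H_3) = 8 * 15 * 2
= 120 * 2
= 240

240


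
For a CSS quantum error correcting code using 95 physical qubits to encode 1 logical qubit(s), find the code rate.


Code rate R = k/n
= 1/95
= 0.0105

0.0105


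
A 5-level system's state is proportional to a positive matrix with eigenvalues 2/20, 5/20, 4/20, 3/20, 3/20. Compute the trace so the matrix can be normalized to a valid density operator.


tr(M) = sum of eigenvalues
= 2/20 + 5/20 + 4/20 + 3/20 + 3/20
= 17/20
= 0.8500

0.8500


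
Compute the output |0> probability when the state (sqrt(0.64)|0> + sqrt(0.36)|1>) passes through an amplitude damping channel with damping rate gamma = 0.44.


For amplitude damping with parameter gamma on state sqrt(a)|0> + sqrt(b)|1>:
alpha^2 = 0.64, beta^2 = 0.36
P(|0>) = alpha^2 + gamma * beta^2
= 0.64 + 0.44 * 0.36
= 0.64 + 0.1584
= 0.7984

0.7984


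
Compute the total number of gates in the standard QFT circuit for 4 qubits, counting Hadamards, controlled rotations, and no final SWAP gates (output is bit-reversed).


Hadamard gates: 4
Controlled rotations: n*(n-1)/2 = 4*3/2 = 6
SWAP gates: 0 (omitted)
Total = 4 + 6
= 10

10


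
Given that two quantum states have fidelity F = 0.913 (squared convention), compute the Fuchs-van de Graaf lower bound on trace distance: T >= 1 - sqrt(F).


Fuchs-van de Graaf (squared-fidelity convention): 1 - sqrt(F) <= T <= sqrt(1 - F).
Lower bound: T >= 1 - sqrt(F)
sqrt(F) = sqrt(0.913) = 0.9555
T >= 1 - 0.9555
T >= 0.0445

0.0445


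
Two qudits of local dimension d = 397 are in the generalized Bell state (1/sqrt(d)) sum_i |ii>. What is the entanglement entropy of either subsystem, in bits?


For a maximally entangled state in d x d:
S = log2(d) = log2(397)
= 8.6330

8.6330


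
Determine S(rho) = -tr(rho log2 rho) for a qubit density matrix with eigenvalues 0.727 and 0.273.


S = -p*log2(p) - (1-p)*log2(1-p)
p = 0.7270, 1-p = 0.2730
= -0.7270 * log2(0.7270) - 0.2730 * log2(0.2730)
= -(-0.3344) - (-0.5113)
= 0.8457

0.8457


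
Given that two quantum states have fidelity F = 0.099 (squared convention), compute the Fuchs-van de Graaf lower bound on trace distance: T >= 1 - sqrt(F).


Fuchs-van de Graaf (squared-fidelity convention): 1 - sqrt(F) <= T <= sqrt(1 - F).
Lower bound: T >= 1 - sqrt(F)
sqrt(F) = sqrt(0.099) = 0.3146
T >= 1 - 0.3146
T >= 0.6854

0.6854


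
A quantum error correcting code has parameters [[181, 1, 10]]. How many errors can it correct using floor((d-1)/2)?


Code parameters: [[181, 1, 10]], distance d = 10.
Number of correctable errors = floor((d-1)/2)
= floor((10 - 1)/2)
= floor(9/2)
= 4

4


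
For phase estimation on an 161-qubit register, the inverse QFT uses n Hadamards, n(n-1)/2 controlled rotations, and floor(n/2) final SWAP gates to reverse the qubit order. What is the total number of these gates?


Hadamard gates: 161
Controlled rotations: n*(n-1)/2 = 161*160/2 = 12880
SWAP gates: floor(n/2) = floor(161/2) = 80
Total = 161 + 12880 + 80
= 13121

13121


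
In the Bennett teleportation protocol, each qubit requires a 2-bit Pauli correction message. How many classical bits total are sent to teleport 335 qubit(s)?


Quantum teleportation requires 2 classical bits per qubit teleported.
335 qubit(s) -> 2 * 335 = 670 classical bits

670


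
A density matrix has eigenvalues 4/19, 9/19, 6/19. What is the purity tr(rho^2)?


tr(rho^2) = sum of eigenvalues squared
= (4/19)^2 + (9/19)^2 + (6/19)^2
= (16 + 81 + 36) / 361
= 133/361
= 0.3684

0.3684


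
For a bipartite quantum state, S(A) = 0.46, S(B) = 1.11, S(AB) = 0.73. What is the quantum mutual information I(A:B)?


I(A:B) = S(A) + S(B) - S(AB)
= 0.46 + 1.11 - 0.73
= 0.8400

0.8400


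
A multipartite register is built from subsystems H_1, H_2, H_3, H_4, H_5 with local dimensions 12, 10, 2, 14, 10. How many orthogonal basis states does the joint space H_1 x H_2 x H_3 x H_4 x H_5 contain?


dim(H_1 x H_2 x H_3 x H_4 x H_5) = 12 * 10 * 2 * 14 * 10
= 120 * 2 * 14 * 10
= 240 * 14 * 10
= 3360 * 10
= 33600

33600


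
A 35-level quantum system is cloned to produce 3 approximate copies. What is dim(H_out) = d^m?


Output space = H^(tensor 3) where dim(H) = 35
dim = 35^3
= 1225 (after 2 factors)
= 42875 (after 3 factors)
= 42875

42875


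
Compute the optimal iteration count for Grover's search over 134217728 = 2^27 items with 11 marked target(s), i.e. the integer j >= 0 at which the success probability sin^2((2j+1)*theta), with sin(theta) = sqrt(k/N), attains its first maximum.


After j Grover iterations the success probability is P(j) = sin^2((2j+1)*theta), where sin(theta) = sqrt(k/N).
N = 2^27 = 134217728, k = 11
sin(theta) = sqrt(k/N) = 0.0002862802588
theta = arcsin(sqrt(k/N)) = 0.0002862802627 rad
P(j) reaches its first maximum when (2j+1)*theta is as close as possible to pi/2, i.e. j = round(pi/(4*theta) - 1/2).
pi/(4*theta) - 1/2 = 2742.9590
(For comparison, the common estimate pi/4 * sqrt(N/k) = 2743.4590; the exact maximiser is used here.)
Optimal iterations = 2743

2743


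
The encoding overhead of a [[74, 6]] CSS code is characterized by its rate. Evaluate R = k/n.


Code rate R = k/n
= 6/74
= 0.0811

0.0811


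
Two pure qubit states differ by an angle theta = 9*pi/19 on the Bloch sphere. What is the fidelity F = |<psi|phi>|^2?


For states separated by angle theta on Bloch sphere:
F = cos^2(theta/2)
theta = 9*pi/19 = 1.4881
theta/2 = 0.7441
cos(theta/2) = 0.7357
F = 0.5413

0.5413


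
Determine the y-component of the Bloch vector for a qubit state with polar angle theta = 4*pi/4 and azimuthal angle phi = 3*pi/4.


theta = 3.1416, phi = 2.3562
r_y = sin(theta)*sin(phi) = 0.0000 * 0.7071
r_y = 0.0000

0.0000


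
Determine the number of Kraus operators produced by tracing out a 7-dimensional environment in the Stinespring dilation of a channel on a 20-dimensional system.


Tracing out the environment in an orthonormal basis {|i>_E} gives Kraus operators K_i = <i|_E U |0>_E.
Number of Kraus operators = dim(H_env) = d_env
= 7

7


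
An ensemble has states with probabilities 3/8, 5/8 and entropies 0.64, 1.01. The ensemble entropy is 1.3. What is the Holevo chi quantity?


chi = S(rho) - sum_i p_i * S(rho_i)
Weighted entropy = 3/8 * 0.64 + 5/8 * 1.01
= 0.8712
chi = 1.3 - 0.8712
= 0.4288

0.4288


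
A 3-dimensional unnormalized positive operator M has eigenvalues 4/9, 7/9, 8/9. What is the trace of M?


tr(M) = sum of eigenvalues
= 4/9 + 7/9 + 8/9
= 19/9
= 2.1111

2.1111


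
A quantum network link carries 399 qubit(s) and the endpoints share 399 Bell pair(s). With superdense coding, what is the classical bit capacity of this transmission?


Superdense coding allows 2 classical bits per shared entangled pair.
399 pair(s) -> 2 * 399 = 798 classical bits

798


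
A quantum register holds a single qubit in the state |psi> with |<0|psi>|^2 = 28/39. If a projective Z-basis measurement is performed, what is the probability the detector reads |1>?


|alpha|^2 = 28/39 = 0.7179
|beta|^2 = 1 - 28/39 = 11/39 = 0.2821
P(|1>) = |beta|^2 = 0.2821

0.2821


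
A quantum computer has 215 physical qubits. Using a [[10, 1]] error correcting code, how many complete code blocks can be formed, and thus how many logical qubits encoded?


Each code block uses 10 physical qubits for 1 logical qubit(s).
Number of complete blocks = floor(215 / 10) = 21
Logical qubits = 21 * 1
= 21

21


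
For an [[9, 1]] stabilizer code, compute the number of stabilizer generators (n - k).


For an [[n,k]] stabilizer code:
Number of stabilizer generators = n - k
= 9 - 1
= 8

8


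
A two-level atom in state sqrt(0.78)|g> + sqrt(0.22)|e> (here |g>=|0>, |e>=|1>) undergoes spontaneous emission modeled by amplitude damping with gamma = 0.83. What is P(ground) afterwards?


For amplitude damping with parameter gamma on state sqrt(a)|0> + sqrt(b)|1>:
alpha^2 = 0.78, beta^2 = 0.22
P(|0>) = alpha^2 + gamma * beta^2
= 0.78 + 0.83 * 0.22
= 0.78 + 0.1826
= 0.9626

0.9626


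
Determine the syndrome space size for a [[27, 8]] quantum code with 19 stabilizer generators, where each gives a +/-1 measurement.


Each stabilizer generator gives a binary (+1 or -1) measurement outcome.
With 19 independent generators:
Total syndromes = 2^19
= 524288

524288


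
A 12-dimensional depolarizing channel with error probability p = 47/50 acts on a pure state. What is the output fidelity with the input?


F = (1-p) + p/d
= (1 - 0.9400) + 0.9400/12
= 0.0600 + 0.0783
= 0.1383

0.1383


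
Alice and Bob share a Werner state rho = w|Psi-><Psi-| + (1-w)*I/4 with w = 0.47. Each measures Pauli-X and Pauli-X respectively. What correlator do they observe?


|Psi-> = (|01> - |10>)/sqrt(2)
For the pure Bell state, <X_A X_B> = -1 (Bell-state Pauli correlator).
The maximally-mixed part I/4 has tr(I/4 * P tensor P) = 0 for any traceless Pauli P.
So <X_A X_B>_rho = w * (-1) + (1 - w) * 0
= 0.47 * (-1)
= -0.4700

-0.4700


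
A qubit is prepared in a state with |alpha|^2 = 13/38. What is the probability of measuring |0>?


|alpha|^2 = 13/38 = 0.3421
|beta|^2 = 1 - 13/38 = 25/38 = 0.6579
P(|0>) = |alpha|^2 = 0.3421

0.3421


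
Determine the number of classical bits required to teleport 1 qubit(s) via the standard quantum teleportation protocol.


Quantum teleportation requires 2 classical bits per qubit teleported.
1 qubit(s) -> 2 * 1 = 2 classical bits

2


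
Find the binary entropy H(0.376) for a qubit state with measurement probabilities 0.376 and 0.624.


S = -p*log2(p) - (1-p)*log2(1-p)
p = 0.3760, 1-p = 0.6240
= -0.3760 * log2(0.3760) - 0.6240 * log2(0.6240)
= -(-0.5306) - (-0.4246)
= 0.9552

0.9552


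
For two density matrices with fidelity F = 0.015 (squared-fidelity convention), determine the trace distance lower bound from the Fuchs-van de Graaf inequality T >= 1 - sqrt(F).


Fuchs-van de Graaf (squared-fidelity convention): 1 - sqrt(F) <= T <= sqrt(1 - F).
Lower bound: T >= 1 - sqrt(F)
sqrt(F) = sqrt(0.015) = 0.1225
T >= 1 - 0.1225
T >= 0.8775

0.8775


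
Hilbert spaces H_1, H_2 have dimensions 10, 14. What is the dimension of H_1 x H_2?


dim(H_1 x H_2) = 10 * 14
= 140

140


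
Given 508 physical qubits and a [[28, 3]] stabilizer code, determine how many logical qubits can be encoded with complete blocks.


Each code block uses 28 physical qubits for 3 logical qubit(s).
Number of complete blocks = floor(508 / 28) = 18
Logical qubits = 18 * 3
= 54

54


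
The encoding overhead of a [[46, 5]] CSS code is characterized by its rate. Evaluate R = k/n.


Code rate R = k/n
= 5/46
= 0.1087

0.1087


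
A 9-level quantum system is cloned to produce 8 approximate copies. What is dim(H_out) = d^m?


Output space = H^(tensor 8) where dim(H) = 9
dim = 9^8
= 81 (after 2 factors)
= 729 (after 3 factors)
= 6561 (after 4 factors)
= 59049 (after 5 factors)
= 531441 (after 6 factors)
= 4782969 (after 7 factors)
= 43046721 (after 8 factors)
= 43046721

43046721


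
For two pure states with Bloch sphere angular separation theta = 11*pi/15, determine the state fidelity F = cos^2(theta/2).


For states separated by angle theta on Bloch sphere:
F = cos^2(theta/2)
theta = 11*pi/15 = 2.3038
theta/2 = 1.1519
cos(theta/2) = 0.4067
F = 0.1654

0.1654


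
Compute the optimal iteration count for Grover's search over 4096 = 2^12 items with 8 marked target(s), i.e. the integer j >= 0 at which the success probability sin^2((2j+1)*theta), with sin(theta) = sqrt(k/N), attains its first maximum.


After j Grover iterations the success probability is P(j) = sin^2((2j+1)*theta), where sin(theta) = sqrt(k/N).
N = 2^12 = 4096, k = 8
sin(theta) = sqrt(k/N) = 0.04419417382
theta = arcsin(sqrt(k/N)) = 0.04420857261 rad
P(j) reaches its first maximum when (2j+1)*theta is as close as possible to pi/2, i.e. j = round(pi/(4*theta) - 1/2).
pi/(4*theta) - 1/2 = 17.2657
(For comparison, the common estimate pi/4 * sqrt(N/k) = 17.7715; the exact maximiser is used here.)
Optimal iterations = 17

17


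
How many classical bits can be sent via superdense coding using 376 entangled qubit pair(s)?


Superdense coding allows 2 classical bits per shared entangled pair.
376 pair(s) -> 2 * 376 = 752 classical bits

752


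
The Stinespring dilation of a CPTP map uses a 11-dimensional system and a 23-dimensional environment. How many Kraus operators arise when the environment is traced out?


Tracing out the environment in an orthonormal basis {|i>_E} gives Kraus operators K_i = <i|_E U |0>_E.
Number of Kraus operators = dim(H_env) = d_env
= 23

23


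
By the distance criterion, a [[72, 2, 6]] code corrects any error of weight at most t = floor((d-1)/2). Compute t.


Code parameters: [[72, 2, 6]], distance d = 6.
Number of correctable errors = floor((d-1)/2)
= floor((6 - 1)/2)
= floor(5/2)
= 2

2


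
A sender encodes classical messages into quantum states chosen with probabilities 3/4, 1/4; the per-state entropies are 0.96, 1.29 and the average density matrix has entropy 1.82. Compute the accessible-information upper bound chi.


chi = S(rho) - sum_i p_i * S(rho_i)
Weighted entropy = 3/4 * 0.96 + 1/4 * 1.29
= 1.0425
chi = 1.82 - 1.0425
= 0.7775

0.7775


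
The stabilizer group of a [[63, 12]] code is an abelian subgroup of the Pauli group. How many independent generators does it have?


For an [[n,k]] stabilizer code:
Number of stabilizer generators = n - k
= 63 - 12
= 51

51


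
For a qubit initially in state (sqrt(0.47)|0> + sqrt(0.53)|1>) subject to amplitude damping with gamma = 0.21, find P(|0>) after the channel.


For amplitude damping with parameter gamma on state sqrt(a)|0> + sqrt(b)|1>:
alpha^2 = 0.47, beta^2 = 0.53
P(|0>) = alpha^2 + gamma * beta^2
= 0.47 + 0.21 * 0.53
= 0.47 + 0.1113
= 0.5813

0.5813


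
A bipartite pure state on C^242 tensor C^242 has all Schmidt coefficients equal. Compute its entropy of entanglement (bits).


For a maximally entangled state in d x d:
S = log2(d) = log2(242)
= 7.9189

7.9189


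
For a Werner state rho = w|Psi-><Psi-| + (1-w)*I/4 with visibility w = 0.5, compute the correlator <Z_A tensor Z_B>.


|Psi-> = (|01> - |10>)/sqrt(2)
For the pure Bell state, <Z_A Z_B> = -1 (Bell-state Pauli correlator).
The maximally-mixed part I/4 has tr(I/4 * P tensor P) = 0 for any traceless Pauli P.
So <Z_A Z_B>_rho = w * (-1) + (1 - w) * 0
= 0.5 * (-1)
= -0.5000

-0.5000


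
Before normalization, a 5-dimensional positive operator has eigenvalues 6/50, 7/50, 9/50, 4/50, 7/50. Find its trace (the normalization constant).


tr(M) = sum of eigenvalues
= 6/50 + 7/50 + 9/50 + 4/50 + 7/50
= 33/50
= 0.6600

0.6600


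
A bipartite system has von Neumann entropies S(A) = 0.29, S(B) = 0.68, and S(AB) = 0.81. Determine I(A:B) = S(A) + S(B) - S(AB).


I(A:B) = S(A) + S(B) - S(AB)
= 0.29 + 0.68 - 0.81
= 0.1600

0.1600


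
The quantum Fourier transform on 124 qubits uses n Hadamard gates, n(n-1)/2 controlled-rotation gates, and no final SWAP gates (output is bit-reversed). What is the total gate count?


Hadamard gates: 124
Controlled rotations: n*(n-1)/2 = 124*123/2 = 7626
SWAP gates: 0 (omitted)
Total = 124 + 7626
= 7750

7750


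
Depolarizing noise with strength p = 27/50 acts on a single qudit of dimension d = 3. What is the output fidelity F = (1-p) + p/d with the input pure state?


F = (1-p) + p/d
= (1 - 0.5400) + 0.5400/3
= 0.4600 + 0.1800
= 0.6400

0.6400


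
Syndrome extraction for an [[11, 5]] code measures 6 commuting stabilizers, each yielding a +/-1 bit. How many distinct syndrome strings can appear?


Each stabilizer generator gives a binary (+1 or -1) measurement outcome.
With 6 independent generators:
Total syndromes = 2^6
= 64

64


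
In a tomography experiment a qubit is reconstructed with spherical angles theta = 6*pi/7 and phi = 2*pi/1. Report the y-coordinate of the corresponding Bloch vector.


theta = 2.6928, phi = 6.2832
r_y = sin(theta)*sin(phi) = 0.4339 * 0.0000
r_y = 0.0000

0.0000


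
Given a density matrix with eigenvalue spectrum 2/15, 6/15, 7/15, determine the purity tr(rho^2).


tr(rho^2) = sum of eigenvalues squared
= (2/15)^2 + (6/15)^2 + (7/15)^2
= (4 + 36 + 49) / 225
= 89/225
= 0.3956

0.3956


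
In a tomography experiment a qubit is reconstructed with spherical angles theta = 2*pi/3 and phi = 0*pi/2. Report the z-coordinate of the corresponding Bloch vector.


theta = 2.0944, phi = 0.0000
r_z = cos(theta) = -0.5000

-0.5000


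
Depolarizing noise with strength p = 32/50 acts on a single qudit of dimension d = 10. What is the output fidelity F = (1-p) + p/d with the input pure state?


F = (1-p) + p/d
= (1 - 0.6400) + 0.6400/10
= 0.3600 + 0.0640
= 0.4240

0.4240


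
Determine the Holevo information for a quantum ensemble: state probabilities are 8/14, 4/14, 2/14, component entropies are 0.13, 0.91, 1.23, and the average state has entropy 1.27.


chi = S(rho) - sum_i p_i * S(rho_i)
Weighted entropy = 8/14 * 0.13 + 4/14 * 0.91 + 2/14 * 1.23
= 0.5100
chi = 1.27 - 0.5100
= 0.7600

0.7600


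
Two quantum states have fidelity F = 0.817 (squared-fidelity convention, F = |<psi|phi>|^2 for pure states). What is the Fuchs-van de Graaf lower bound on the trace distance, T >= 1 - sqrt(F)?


Fuchs-van de Graaf (squared-fidelity convention): 1 - sqrt(F) <= T <= sqrt(1 - F).
Lower bound: T >= 1 - sqrt(F)
sqrt(F) = sqrt(0.817) = 0.9039
T >= 1 - 0.9039
T >= 0.0961

0.0961


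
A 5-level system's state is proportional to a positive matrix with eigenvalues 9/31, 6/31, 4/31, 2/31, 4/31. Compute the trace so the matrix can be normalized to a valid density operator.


tr(M) = sum of eigenvalues
= 9/31 + 6/31 + 4/31 + 2/31 + 4/31
= 25/31
= 0.8065

0.8065


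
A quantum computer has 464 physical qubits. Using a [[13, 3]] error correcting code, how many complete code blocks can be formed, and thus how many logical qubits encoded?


Each code block uses 13 physical qubits for 3 logical qubit(s).
Number of complete blocks = floor(464 / 13) = 35
Logical qubits = 35 * 3
= 105

105


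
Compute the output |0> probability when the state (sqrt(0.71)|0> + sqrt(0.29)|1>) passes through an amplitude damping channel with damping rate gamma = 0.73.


For amplitude damping with parameter gamma on state sqrt(a)|0> + sqrt(b)|1>:
alpha^2 = 0.71, beta^2 = 0.29
P(|0>) = alpha^2 + gamma * beta^2
= 0.71 + 0.73 * 0.29
= 0.71 + 0.2117
= 0.9217

0.9217


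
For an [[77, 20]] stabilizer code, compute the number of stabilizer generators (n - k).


For an [[n,k]] stabilizer code:
Number of stabilizer generators = n - k
= 77 - 20
= 57

57
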